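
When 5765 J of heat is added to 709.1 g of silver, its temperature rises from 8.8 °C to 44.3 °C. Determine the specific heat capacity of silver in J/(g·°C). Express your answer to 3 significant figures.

c = q / (m ΔT) = 5765 / (709.1 × 35.5)
c = 5765 / 25173.05 = 0.229 J/(g·°C)

c = 0.229 J/(g·°C)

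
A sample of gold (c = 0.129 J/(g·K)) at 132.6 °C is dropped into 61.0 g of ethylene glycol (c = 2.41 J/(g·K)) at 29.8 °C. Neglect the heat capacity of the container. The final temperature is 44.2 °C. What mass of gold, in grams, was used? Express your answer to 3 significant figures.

m = 186 g

q_gained = (61.0 × 2.41) × (44.2 − 29.8) = 2117 J
q_lost = m × 0.129 × (132.6 − 44.2) = 11.4036 m
m = 2117 / 11.4036 = 186 g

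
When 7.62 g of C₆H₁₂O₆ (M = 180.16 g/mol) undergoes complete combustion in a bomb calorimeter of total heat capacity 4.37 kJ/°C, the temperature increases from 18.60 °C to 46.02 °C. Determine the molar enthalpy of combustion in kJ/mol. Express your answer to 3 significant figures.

ΔT = 46.02 − 18.60 = 27.42 °C
q_cal = C_cal × ΔT = 4.37 × 27.42 = 119.8254 kJ
n = 7.62 / 180.16 = 0.04230 mol
q_rxn = −q_cal = -119.8254 kJ
ΔH = -119.8254 / 0.04230 = -2833 kJ/mol

ΔH = -2830 kJ/mol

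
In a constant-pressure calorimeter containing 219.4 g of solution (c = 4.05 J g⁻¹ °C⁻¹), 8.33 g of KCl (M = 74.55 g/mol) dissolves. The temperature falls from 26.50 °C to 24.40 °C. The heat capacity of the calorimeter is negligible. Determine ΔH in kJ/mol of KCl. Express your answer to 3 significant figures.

ΔH = 16.7 kJ/mol

|ΔT| = |24.40 − 26.50| = 2.10 °C
|q_surr| = (219.4 × 4.05) × 2.10 = 888.57 × 2.10 = 1866 J
n(KCl) = 8.33 / 74.55 = 0.1117 mol
Temperature fell, so q_rxn = +|q_surr| = 1.866 kJ
ΔH = q_rxn / n = 16.71 kJ/mol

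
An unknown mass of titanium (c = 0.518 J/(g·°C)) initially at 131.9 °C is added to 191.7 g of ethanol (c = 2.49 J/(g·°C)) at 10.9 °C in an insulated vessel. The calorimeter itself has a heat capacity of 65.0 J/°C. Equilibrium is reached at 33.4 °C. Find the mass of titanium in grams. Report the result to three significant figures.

m = 239 g

q_gained = (191.7 × 2.49 + 65.0) × (33.4 − 10.9) = 12200 J
q_lost = m × 0.518 × (131.9 − 33.4) = 51.023 m
m = 12200 / 51.023 = 239 g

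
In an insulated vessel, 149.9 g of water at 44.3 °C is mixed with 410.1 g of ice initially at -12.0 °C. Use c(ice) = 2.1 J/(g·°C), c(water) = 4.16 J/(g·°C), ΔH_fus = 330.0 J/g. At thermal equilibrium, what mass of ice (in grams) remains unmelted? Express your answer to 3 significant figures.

Heat to warm all ice to 0 °C: 410.1×2.1×12.0 = 10335 J
Heat released by water cooling to 0 °C: 149.9×4.16×44.3 = 27625 J
27625 J < 10335 + 410.1×330.0 = 145668 J, so not all ice melts; final T = 0 °C.
Heat left for melting: 27625 − 10335 = 17290 J
Mass melted = 17290 / 330.0 = 52.39 g
Ice remaining = 410.1 − 52.39 = 357.71 g

m_ice remaining = 358 g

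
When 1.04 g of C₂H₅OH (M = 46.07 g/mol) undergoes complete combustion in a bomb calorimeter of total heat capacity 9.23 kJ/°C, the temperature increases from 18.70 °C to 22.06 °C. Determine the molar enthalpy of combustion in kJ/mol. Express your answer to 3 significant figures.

ΔH = -1370 kJ/mol

ΔT = 22.06 − 18.70 = 3.36 °C
q_cal = C_cal × ΔT = 9.23 × 3.36 = 31.0128 kJ
n = 1.04 / 46.07 = 0.02257 mol
q_rxn = −q_cal = -31.0128 kJ
ΔH = -31.0128 / 0.02257 = -1374 kJ/mol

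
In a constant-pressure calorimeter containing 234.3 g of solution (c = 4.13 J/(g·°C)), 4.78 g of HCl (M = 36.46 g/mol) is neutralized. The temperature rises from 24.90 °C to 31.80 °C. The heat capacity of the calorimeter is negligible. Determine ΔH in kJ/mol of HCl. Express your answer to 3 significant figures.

ΔH = -50.9 kJ/mol

|ΔT| = |31.80 − 24.90| = 6.90 °C
|q_surr| = (234.3 × 4.13) × 6.90 = 967.659 × 6.90 = 6677 J
n(HCl) = 4.78 / 36.46 = 0.1311 mol
Temperature rose, so q_rxn = −|q_surr| = -6.677 kJ
ΔH = q_rxn / n = -50.93 kJ/mol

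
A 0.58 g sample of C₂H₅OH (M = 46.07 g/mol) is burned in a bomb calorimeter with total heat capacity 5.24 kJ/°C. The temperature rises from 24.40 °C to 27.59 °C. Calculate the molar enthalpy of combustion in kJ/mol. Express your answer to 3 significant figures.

ΔH = -1330 kJ/mol

ΔT = 27.59 − 24.40 = 3.19 °C
q_cal = C_cal × ΔT = 5.24 × 3.19 = 16.7156 kJ
n = 0.58 / 46.07 = 0.01259 mol
q_rxn = −q_cal = -16.7156 kJ
ΔH = -16.7156 / 0.01259 = -1328 kJ/mol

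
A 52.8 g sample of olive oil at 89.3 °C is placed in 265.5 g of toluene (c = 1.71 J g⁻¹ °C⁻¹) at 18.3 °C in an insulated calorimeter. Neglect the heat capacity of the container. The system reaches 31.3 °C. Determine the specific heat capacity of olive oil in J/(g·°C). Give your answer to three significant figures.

c = 1.93 J/(g·°C)

q_gained = (265.5 × 1.71) × (31.3 − 18.3) = 5902 J
q_lost = 52.8 × c × (89.3 − 31.3) = 3062.4 c
Set equal: c = 5902 / 3062.4 = 1.93 J/(g·°C)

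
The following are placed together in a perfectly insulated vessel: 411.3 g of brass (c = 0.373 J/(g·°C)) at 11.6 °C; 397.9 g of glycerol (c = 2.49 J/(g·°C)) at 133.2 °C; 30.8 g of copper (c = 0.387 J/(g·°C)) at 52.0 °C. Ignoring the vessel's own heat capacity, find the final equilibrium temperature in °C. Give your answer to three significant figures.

Σ mᵢcᵢ(T − Tᵢ) = 0  ⇒  T = Σ mᵢcᵢTᵢ / Σ mᵢcᵢ
Σ mᵢcᵢ = 411.3×0.373 + 397.9×2.49 + 30.8×0.387 = 1156.1055
Σ mᵢcᵢTᵢ = 153.4149×11.6 + 990.771×133.2 + 11.9196×52.0 = 134370
T = 134370 / 1156.1055 = 116.2 °C

T_f = 116 °C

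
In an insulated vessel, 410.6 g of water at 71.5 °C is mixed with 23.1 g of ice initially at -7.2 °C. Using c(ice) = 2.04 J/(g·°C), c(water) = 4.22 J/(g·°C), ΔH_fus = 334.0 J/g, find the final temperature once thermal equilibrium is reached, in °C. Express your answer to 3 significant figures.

T_f = 63.3 °C

Heat to bring ice to 0 °C and melt it: q₁ = 23.1×2.04×7.2 + 23.1×334.0 = 8054.7 J
Heat the water can supply cooling to 0 °C: 410.6×4.22×71.5 = 123890 J > q₁, so all ice melts.
Energy balance: 410.6×4.22×(71.5 − T) = 8054.7 + 23.1×4.22×(T − 0)
1732.732(71.5 − T) = 8054.7 + 97.482 T
123890 − 8054.7 = 1830.214 T
T = 115835.3 / 1830.214 = 63.29 °C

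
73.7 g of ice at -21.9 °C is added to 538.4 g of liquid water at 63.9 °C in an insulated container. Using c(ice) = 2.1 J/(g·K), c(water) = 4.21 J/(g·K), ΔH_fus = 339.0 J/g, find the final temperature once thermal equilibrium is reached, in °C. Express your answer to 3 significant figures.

T_f = 45.2 °C

Heat to bring ice to 0 °C and melt it: q₁ = 73.7×2.1×21.9 + 73.7×339.0 = 28374 J
Heat the water can supply cooling to 0 °C: 538.4×4.21×63.9 = 144840 J > q₁, so all ice melts.
Energy balance: 538.4×4.21×(63.9 − T) = 28374 + 73.7×4.21×(T − 0)
2266.664(63.9 − T) = 28374 + 310.277 T
144840 − 28374 = 2576.941 T
T = 116466 / 2576.941 = 45.20 °C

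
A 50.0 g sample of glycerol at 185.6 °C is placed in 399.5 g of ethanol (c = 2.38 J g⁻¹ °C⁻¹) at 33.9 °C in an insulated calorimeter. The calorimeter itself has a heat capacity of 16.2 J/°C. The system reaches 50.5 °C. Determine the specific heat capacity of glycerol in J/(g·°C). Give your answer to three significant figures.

q_gained = (399.5 × 2.38 + 16.2) × (50.5 − 33.9) = 16050 J
q_lost = 50.0 × c × (185.6 − 50.5) = 6755 c
Set equal: c = 16050 / 6755 = 2.38 J/(g·°C)

c = 2.38 J/(g·°C)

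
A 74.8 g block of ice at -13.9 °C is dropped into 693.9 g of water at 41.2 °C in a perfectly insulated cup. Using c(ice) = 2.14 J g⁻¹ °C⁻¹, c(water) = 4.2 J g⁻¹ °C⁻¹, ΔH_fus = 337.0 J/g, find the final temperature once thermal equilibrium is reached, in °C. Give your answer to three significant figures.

Heat to bring ice to 0 °C and melt it: q₁ = 74.8×2.14×13.9 + 74.8×337.0 = 27433 J
Heat the water can supply cooling to 0 °C: 693.9×4.2×41.2 = 120072 J > q₁, so all ice melts.
Energy balance: 693.9×4.2×(41.2 − T) = 27433 + 74.8×4.2×(T − 0)
2914.38(41.2 − T) = 27433 + 314.16 T
120072 − 27433 = 3228.54 T
T = 92639 / 3228.54 = 28.69 °C

T_f = 28.7 °C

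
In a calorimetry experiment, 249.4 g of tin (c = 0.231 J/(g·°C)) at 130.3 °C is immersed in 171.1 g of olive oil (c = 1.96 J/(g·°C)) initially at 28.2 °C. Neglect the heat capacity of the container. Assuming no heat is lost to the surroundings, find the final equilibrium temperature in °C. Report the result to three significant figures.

Heat lost by tin = heat gained by olive oil.
(249.4)(0.231)(130.3 − T) = (171.1)(1.96)(T − 28.2)
57.6114 (130.3 − T) = 335.356 (T − 28.2)
7506.8 − 57.6114 T = 335.356 T − 9457.0
16963.8 = 392.9674 T
T = 43.17 °C

T_f = 43.2 °C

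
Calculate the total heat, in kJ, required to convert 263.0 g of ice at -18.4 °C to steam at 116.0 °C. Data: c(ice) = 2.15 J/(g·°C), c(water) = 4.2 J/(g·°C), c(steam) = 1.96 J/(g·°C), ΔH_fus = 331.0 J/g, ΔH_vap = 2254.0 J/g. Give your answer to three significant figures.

q1 (heat ice -18.4→0.0 °C): 263.0 × 2.15 × 18.4 = 10404 J
q2 (melt at 0 °C): 263.0 × 331.0 = 87053 J
q3 (heat water 0.0→100.0 °C): 263.0 × 4.2 × 100.0 = 110460 J
q4 (vaporize at 100 °C): 263.0 × 2254.0 = 592802 J
q5 (heat steam 100.0→116.0 °C): 263.0 × 1.96 × 16.0 = 8248 J
Total: 10404 + 87053 + 110460 + 592802 + 8248 = 808967 J = 809 kJ

q = 809 kJ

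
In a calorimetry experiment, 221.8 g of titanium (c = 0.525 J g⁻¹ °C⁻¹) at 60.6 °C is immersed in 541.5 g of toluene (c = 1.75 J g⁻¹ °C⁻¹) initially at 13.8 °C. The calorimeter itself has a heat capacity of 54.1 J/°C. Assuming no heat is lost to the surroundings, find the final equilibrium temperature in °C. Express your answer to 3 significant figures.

Heat lost by titanium = heat gained by toluene + calorimeter.
(221.8)(0.525)(60.6 − T) = [(541.5)(1.75) + 54.1](T − 13.8)
116.445 (60.6 − T) = 1001.725 (T − 13.8)
7056.6 − 116.445 T = 1001.725 T − 13824
20880.6 = 1118.170 T
T = 18.67 °C

T_f = 18.7 °C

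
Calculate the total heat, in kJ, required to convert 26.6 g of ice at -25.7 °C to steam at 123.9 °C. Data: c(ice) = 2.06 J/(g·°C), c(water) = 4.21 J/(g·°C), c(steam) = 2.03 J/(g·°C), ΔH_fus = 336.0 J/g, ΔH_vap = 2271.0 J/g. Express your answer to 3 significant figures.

q = 83.2 kJ

q1 (heat ice -25.7→0.0 °C): 26.6 × 2.06 × 25.7 = 1408 J
q2 (melt at 0 °C): 26.6 × 336.0 = 8938 J
q3 (heat water 0.0→100.0 °C): 26.6 × 4.21 × 100.0 = 11199 J
q4 (vaporize at 100 °C): 26.6 × 2271.0 = 60409 J
q5 (heat steam 100.0→123.9 °C): 26.6 × 2.03 × 23.9 = 1291 J
Total: 1408 + 8938 + 11199 + 60409 + 1291 = 83245 J = 83.2 kJ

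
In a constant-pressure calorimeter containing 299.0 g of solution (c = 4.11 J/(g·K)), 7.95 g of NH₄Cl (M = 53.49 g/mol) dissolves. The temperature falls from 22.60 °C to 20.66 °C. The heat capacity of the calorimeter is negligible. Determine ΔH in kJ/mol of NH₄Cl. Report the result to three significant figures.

ΔH = 16.0 kJ/mol

|ΔT| = |20.66 − 22.60| = 1.94 °C
|q_surr| = (299.0 × 4.11) × 1.94 = 1228.89 × 1.94 = 2384 J
n(NH₄Cl) = 7.95 / 53.49 = 0.1486 mol
Temperature fell, so q_rxn = +|q_surr| = 2.384 kJ
ΔH = q_rxn / n = 16.04 kJ/mol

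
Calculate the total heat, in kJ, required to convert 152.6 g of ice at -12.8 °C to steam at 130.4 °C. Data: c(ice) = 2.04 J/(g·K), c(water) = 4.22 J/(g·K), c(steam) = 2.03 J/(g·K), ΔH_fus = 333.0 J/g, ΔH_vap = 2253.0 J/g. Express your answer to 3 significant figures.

q1 (heat ice -12.8→0.0 °C): 152.6 × 2.04 × 12.8 = 3985 J
q2 (melt at 0 °C): 152.6 × 333.0 = 50816 J
q3 (heat water 0.0→100.0 °C): 152.6 × 4.22 × 100.0 = 64397 J
q4 (vaporize at 100 °C): 152.6 × 2253.0 = 343808 J
q5 (heat steam 100.0→130.4 °C): 152.6 × 2.03 × 30.4 = 9417 J
Total: 3985 + 50816 + 64397 + 343808 + 9417 = 472423 J = 472 kJ

q = 472 kJ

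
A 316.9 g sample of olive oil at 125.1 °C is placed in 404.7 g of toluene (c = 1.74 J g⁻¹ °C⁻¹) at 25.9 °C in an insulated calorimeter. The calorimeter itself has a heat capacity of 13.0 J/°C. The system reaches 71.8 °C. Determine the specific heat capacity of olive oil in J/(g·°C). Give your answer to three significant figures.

c = 1.95 J/(g·°C)

q_gained = (404.7 × 1.74 + 13.0) × (71.8 − 25.9) = 32920 J
q_lost = 316.9 × c × (125.1 − 71.8) = 16890.77 c
Set equal: c = 32920 / 16890.77 = 1.95 J/(g·°C)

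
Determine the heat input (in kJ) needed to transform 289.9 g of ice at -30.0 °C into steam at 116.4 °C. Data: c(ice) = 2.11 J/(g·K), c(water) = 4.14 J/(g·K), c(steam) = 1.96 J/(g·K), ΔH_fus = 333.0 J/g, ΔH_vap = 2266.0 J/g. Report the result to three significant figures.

q = 901 kJ

q1 (heat ice -30.0→0.0 °C): 289.9 × 2.11 × 30.0 = 18351 J
q2 (melt at 0 °C): 289.9 × 333.0 = 96537 J
q3 (heat water 0.0→100.0 °C): 289.9 × 4.14 × 100.0 = 120019 J
q4 (vaporize at 100 °C): 289.9 × 2266.0 = 656913 J
q5 (heat steam 100.0→116.4 °C): 289.9 × 1.96 × 16.4 = 9319 J
Total: 18351 + 96537 + 120019 + 656913 + 9319 = 901139 J = 901 kJ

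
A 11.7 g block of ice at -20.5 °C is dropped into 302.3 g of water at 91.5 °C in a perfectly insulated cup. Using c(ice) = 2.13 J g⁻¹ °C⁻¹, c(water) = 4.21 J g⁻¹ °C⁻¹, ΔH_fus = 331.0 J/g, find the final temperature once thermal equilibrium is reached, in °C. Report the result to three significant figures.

Heat to bring ice to 0 °C and melt it: q₁ = 11.7×2.13×20.5 + 11.7×331.0 = 4383.6 J
Heat the water can supply cooling to 0 °C: 302.3×4.21×91.5 = 116450 J > q₁, so all ice melts.
Energy balance: 302.3×4.21×(91.5 − T) = 4383.6 + 11.7×4.21×(T − 0)
1272.683(91.5 − T) = 4383.6 + 49.257 T
116450 − 4383.6 = 1321.940 T
T = 112066.4 / 1321.940 = 84.77 °C

T_f = 84.8 °C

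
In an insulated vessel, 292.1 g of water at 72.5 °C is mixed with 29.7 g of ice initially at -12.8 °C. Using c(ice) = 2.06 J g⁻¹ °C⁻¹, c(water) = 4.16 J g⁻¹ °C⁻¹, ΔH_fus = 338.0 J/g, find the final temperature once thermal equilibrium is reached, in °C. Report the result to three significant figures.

Heat to bring ice to 0 °C and melt it: q₁ = 29.7×2.06×12.8 + 29.7×338.0 = 10822 J
Heat the water can supply cooling to 0 °C: 292.1×4.16×72.5 = 88097.4 J > q₁, so all ice melts.
Energy balance: 292.1×4.16×(72.5 − T) = 10822 + 29.7×4.16×(T − 0)
1215.136(72.5 − T) = 10822 + 123.552 T
88097.4 − 10822 = 1338.688 T
T = 77275.4 / 1338.688 = 57.72 °C

T_f = 57.7 °C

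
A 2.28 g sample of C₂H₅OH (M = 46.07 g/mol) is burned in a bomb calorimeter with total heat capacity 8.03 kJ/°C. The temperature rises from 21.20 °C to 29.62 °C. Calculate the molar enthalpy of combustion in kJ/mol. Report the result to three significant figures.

ΔT = 29.62 − 21.20 = 8.42 °C
q_cal = C_cal × ΔT = 8.03 × 8.42 = 67.6126 kJ
n = 2.28 / 46.07 = 0.04949 mol
q_rxn = −q_cal = -67.6126 kJ
ΔH = -67.6126 / 0.04949 = -1366 kJ/mol

ΔH = -1370 kJ/mol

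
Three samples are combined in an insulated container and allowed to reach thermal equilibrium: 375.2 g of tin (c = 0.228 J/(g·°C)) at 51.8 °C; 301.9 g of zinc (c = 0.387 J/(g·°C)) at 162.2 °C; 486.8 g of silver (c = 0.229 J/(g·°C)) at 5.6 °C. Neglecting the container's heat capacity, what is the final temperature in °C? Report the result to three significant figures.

T_f = 76.5 °C

Σ mᵢcᵢ(T − Tᵢ) = 0  ⇒  T = Σ mᵢcᵢTᵢ / Σ mᵢcᵢ
Σ mᵢcᵢ = 375.2×0.228 + 301.9×0.387 + 486.8×0.229 = 313.8581
Σ mᵢcᵢTᵢ = 85.5456×51.8 + 116.8353×162.2 + 111.4772×5.6 = 24006
T = 24006 / 313.8581 = 76.49 °C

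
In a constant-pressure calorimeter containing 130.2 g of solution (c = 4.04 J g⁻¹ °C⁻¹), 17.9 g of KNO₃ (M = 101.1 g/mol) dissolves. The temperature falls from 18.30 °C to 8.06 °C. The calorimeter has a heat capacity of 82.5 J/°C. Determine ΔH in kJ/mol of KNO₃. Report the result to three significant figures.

ΔH = 35.2 kJ/mol

|ΔT| = |8.06 − 18.30| = 10.24 °C
|q_surr| = (130.2 × 4.04 + 82.5) × 10.24 = 608.508 × 10.24 = 6231 J
n(KNO₃) = 17.9 / 101.1 = 0.1771 mol
Temperature fell, so q_rxn = +|q_surr| = 6.231 kJ
ΔH = q_rxn / n = 35.18 kJ/mol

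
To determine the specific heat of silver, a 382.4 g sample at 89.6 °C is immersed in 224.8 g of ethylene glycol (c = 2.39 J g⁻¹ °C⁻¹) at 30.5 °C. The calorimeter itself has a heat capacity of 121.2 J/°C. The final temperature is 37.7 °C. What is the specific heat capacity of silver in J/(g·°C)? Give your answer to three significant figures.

q_gained = (224.8 × 2.39 + 121.2) × (37.7 − 30.5) = 4741 J
q_lost = 382.4 × c × (89.6 − 37.7) = 19846.56 c
Set equal: c = 4741 / 19846.56 = 0.239 J/(g·°C)

c = 0.239 J/(g·°C)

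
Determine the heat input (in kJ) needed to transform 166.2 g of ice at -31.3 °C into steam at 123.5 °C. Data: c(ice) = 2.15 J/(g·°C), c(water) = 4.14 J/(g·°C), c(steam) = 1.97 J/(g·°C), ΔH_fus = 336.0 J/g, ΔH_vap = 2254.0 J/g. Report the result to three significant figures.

q1 (heat ice -31.3→0.0 °C): 166.2 × 2.15 × 31.3 = 11184 J
q2 (melt at 0 °C): 166.2 × 336.0 = 55843 J
q3 (heat water 0.0→100.0 °C): 166.2 × 4.14 × 100.0 = 68807 J
q4 (vaporize at 100 °C): 166.2 × 2254.0 = 374615 J
q5 (heat steam 100.0→123.5 °C): 166.2 × 1.97 × 23.5 = 7694 J
Total: 11184 + 55843 + 68807 + 374615 + 7694 = 518143 J = 518 kJ

q = 518 kJ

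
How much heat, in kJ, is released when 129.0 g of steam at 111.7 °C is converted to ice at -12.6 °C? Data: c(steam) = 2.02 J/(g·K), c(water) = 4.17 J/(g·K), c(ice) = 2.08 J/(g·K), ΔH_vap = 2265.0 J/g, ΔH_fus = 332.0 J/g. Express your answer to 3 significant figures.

q = 395 kJ

q1 (cool steam 111.7→100 °C): 129.0 × 2.02 × 11.7 = 3049 J
q2 (condense at 100 °C): 129.0 × 2265.0 = 292185 J
q3 (cool water 100→0 °C): 129.0 × 4.17 × 100.0 = 53793 J
q4 (freeze at 0 °C): 129.0 × 332.0 = 42828 J
q5 (cool ice 0→-12.6 °C): 129.0 × 2.08 × 12.6 = 3381 J
Total: 3049 + 292185 + 53793 + 42828 + 3381 = 395236 J = 395 kJ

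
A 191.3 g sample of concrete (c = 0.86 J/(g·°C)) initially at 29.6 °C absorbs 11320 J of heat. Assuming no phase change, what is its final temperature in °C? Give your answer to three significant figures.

T_f = 98.4 °C

ΔT = q / (m c) = 11320 / (191.3 × 0.86) = 68.81 °C
T_f = 29.6 + 68.81 = 98.41 °C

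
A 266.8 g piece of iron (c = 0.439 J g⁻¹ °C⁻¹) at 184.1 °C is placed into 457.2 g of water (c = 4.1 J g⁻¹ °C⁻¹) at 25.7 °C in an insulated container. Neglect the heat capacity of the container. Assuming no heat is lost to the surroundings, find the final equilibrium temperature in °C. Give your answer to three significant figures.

T_f = 35.0 °C

Heat lost by iron = heat gained by water.
(266.8)(0.439)(184.1 − T) = (457.2)(4.1)(T − 25.7)
117.1252 (184.1 − T) = 1874.52 (T − 25.7)
21563 − 117.1252 T = 1874.52 T − 48175
69738 = 1991.6452 T
T = 35.02 °C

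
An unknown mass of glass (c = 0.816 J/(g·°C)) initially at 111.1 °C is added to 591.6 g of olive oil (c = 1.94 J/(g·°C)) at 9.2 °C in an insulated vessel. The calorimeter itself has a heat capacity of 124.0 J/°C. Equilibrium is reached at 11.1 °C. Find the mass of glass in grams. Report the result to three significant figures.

q_gained = (591.6 × 1.94 + 124.0) × (11.1 − 9.2) = 2416 J
q_lost = m × 0.816 × (111.1 − 11.1) = 81.6 m
m = 2416 / 81.6 = 29.6 g

m = 29.6 g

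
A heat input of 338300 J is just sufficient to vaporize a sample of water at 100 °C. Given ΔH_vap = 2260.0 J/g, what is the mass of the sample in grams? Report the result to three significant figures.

m = 150 g

m = q / ΔH_vap = 338300 J / 2260.0 J/g = 150 g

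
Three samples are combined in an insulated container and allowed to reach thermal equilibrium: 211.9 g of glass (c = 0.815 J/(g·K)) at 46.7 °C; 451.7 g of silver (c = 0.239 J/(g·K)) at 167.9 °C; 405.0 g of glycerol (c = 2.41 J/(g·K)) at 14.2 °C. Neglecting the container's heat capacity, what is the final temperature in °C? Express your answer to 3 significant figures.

Σ mᵢcᵢ(T − Tᵢ) = 0  ⇒  T = Σ mᵢcᵢTᵢ / Σ mᵢcᵢ
Σ mᵢcᵢ = 211.9×0.815 + 451.7×0.239 + 405.0×2.41 = 1256.7048
Σ mᵢcᵢTᵢ = 172.6985×46.7 + 107.9563×167.9 + 976.05×14.2 = 40051
T = 40051 / 1256.7048 = 31.87 °C

T_f = 31.9 °C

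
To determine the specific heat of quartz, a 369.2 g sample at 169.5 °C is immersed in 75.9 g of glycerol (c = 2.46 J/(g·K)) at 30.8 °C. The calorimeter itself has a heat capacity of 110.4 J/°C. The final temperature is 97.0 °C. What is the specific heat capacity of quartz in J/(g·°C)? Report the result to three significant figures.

c = 0.735 J/(g·°C)

q_gained = (75.9 × 2.46 + 110.4) × (97.0 − 30.8) = 19670 J
q_lost = 369.2 × c × (169.5 − 97.0) = 26767 c
Set equal: c = 19670 / 26767 = 0.735 J/(g·°C)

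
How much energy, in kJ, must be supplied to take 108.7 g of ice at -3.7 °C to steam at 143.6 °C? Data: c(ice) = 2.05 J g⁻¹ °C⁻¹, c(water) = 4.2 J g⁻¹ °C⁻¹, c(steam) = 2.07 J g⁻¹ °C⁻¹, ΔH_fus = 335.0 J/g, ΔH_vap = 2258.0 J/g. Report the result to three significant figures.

q = 338 kJ

q1 (heat ice -3.7→0.0 °C): 108.7 × 2.05 × 3.7 = 824 J
q2 (melt at 0 °C): 108.7 × 335.0 = 36415 J
q3 (heat water 0.0→100.0 °C): 108.7 × 4.2 × 100.0 = 45654 J
q4 (vaporize at 100 °C): 108.7 × 2258.0 = 245445 J
q5 (heat steam 100.0→143.6 °C): 108.7 × 2.07 × 43.6 = 9810 J
Total: 824 + 36415 + 45654 + 245445 + 9810 = 338148 J = 338 kJ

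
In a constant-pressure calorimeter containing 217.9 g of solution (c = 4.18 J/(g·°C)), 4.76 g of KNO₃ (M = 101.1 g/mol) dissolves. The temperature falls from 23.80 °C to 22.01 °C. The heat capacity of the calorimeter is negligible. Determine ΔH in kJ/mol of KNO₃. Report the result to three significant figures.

ΔH = 34.6 kJ/mol

|ΔT| = |22.01 − 23.80| = 1.79 °C
|q_surr| = (217.9 × 4.18) × 1.79 = 910.822 × 1.79 = 1630 J
n(KNO₃) = 4.76 / 101.1 = 0.04708 mol
Temperature fell, so q_rxn = +|q_surr| = 1.630 kJ
ΔH = q_rxn / n = 34.62 kJ/mol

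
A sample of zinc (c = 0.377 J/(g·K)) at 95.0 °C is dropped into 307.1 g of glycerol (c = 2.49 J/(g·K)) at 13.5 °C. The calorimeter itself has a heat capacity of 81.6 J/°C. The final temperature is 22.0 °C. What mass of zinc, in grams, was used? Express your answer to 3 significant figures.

q_gained = (307.1 × 2.49 + 81.6) × (22.0 − 13.5) = 7193 J
q_lost = m × 0.377 × (95.0 − 22.0) = 27.521 m
m = 7193 / 27.521 = 261 g

m = 261 g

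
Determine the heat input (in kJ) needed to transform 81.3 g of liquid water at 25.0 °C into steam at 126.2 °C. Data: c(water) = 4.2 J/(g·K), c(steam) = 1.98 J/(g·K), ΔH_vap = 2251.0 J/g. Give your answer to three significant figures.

q1 (heat water 25.0→100.0 °C): 81.3 × 4.2 × 75.0 = 25610 J
q2 (vaporize at 100 °C): 81.3 × 2251.0 = 183006 J
q3 (heat steam 100.0→126.2 °C): 81.3 × 1.98 × 26.2 = 4218 J
Total: 25610 + 183006 + 4218 = 212834 J = 213 kJ

q = 213 kJ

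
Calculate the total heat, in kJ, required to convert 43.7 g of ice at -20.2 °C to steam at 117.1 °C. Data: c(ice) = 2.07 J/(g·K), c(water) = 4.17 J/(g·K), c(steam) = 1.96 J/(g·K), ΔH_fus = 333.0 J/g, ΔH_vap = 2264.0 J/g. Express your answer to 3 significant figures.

q1 (heat ice -20.2→0.0 °C): 43.7 × 2.07 × 20.2 = 1827 J
q2 (melt at 0 °C): 43.7 × 333.0 = 14552 J
q3 (heat water 0.0→100.0 °C): 43.7 × 4.17 × 100.0 = 18223 J
q4 (vaporize at 100 °C): 43.7 × 2264.0 = 98937 J
q5 (heat steam 100.0→117.1 °C): 43.7 × 1.96 × 17.1 = 1465 J
Total: 1827 + 14552 + 18223 + 98937 + 1465 = 135004 J = 135 kJ

q = 135 kJ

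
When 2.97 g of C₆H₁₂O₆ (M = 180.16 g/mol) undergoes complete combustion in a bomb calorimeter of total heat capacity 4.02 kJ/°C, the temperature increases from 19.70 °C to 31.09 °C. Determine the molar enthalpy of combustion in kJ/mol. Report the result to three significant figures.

ΔT = 31.09 − 19.70 = 11.39 °C
q_cal = C_cal × ΔT = 4.02 × 11.39 = 45.7878 kJ
n = 2.97 / 180.16 = 0.01649 mol
q_rxn = −q_cal = -45.7878 kJ
ΔH = -45.7878 / 0.01649 = -2777 kJ/mol

ΔH = -2780 kJ/mol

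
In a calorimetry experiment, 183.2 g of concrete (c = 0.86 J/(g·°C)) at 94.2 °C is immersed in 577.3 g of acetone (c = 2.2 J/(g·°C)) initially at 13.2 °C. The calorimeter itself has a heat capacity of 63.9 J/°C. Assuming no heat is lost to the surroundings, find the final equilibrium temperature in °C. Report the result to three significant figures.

T_f = 21.8 °C

Heat lost by concrete = heat gained by acetone + calorimeter.
(183.2)(0.86)(94.2 − T) = [(577.3)(2.2) + 63.9](T − 13.2)
157.552 (94.2 − T) = 1333.96 (T − 13.2)
14841 − 157.552 T = 1333.96 T − 17608
32449 = 1491.512 T
T = 21.76 °C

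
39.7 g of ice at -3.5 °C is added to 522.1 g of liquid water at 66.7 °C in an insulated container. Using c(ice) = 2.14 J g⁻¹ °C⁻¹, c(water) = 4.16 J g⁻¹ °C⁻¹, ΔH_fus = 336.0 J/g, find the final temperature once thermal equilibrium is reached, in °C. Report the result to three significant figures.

T_f = 56.2 °C

Heat to bring ice to 0 °C and melt it: q₁ = 39.7×2.14×3.5 + 39.7×336.0 = 13637 J
Heat the water can supply cooling to 0 °C: 522.1×4.16×66.7 = 144868 J > q₁, so all ice melts.
Energy balance: 522.1×4.16×(66.7 − T) = 13637 + 39.7×4.16×(T − 0)
2171.936(66.7 − T) = 13637 + 165.152 T
144868 − 13637 = 2337.088 T
T = 131231 / 2337.088 = 56.15 °C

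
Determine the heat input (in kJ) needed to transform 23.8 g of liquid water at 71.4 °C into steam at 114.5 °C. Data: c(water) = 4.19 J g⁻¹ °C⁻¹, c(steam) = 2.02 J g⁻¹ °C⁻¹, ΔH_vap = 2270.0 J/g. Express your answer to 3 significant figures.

q1 (heat water 71.4→100.0 °C): 23.8 × 4.19 × 28.6 = 2852 J
q2 (vaporize at 100 °C): 23.8 × 2270.0 = 54026 J
q3 (heat steam 100.0→114.5 °C): 23.8 × 2.02 × 14.5 = 697 J
Total: 2852 + 54026 + 697 = 57575 J = 57.6 kJ

q = 57.6 kJ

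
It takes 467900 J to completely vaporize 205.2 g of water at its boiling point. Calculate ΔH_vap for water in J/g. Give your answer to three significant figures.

ΔH_vap = 2280 J/g

ΔH_vap = q / m = 467900 / 205.2 = 2280 J/g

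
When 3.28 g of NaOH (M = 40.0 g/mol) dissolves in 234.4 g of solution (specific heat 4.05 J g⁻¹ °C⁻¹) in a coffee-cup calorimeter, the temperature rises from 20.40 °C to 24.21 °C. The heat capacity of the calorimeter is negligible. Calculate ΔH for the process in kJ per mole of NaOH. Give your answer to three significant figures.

|ΔT| = |24.21 − 20.40| = 3.81 °C
|q_surr| = (234.4 × 4.05) × 3.81 = 949.32 × 3.81 = 3617 J
n(NaOH) = 3.28 / 40.0 = 0.08200 mol
Temperature rose, so q_rxn = −|q_surr| = -3.617 kJ
ΔH = q_rxn / n = -44.11 kJ/mol

ΔH = -44.1 kJ/mol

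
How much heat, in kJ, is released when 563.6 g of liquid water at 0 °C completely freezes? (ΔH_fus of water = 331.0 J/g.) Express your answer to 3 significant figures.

q = 187 kJ

q = m × ΔH_fus = 563.6 × 331.0 = 186600 J = 187 kJ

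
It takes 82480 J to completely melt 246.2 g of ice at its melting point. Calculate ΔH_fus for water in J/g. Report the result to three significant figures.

ΔH_fus = 335 J/g

ΔH_fus = q / m = 82480 / 246.2 = 335 J/g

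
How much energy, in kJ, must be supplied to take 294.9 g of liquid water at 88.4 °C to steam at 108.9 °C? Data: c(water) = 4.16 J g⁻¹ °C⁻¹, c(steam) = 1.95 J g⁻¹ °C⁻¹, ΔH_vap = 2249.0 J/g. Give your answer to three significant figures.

q1 (heat water 88.4→100.0 °C): 294.9 × 4.16 × 11.6 = 14231 J
q2 (vaporize at 100 °C): 294.9 × 2249.0 = 663230 J
q3 (heat steam 100.0→108.9 °C): 294.9 × 1.95 × 8.9 = 5118 J
Total: 14231 + 663230 + 5118 = 682579 J = 683 kJ

q = 683 kJ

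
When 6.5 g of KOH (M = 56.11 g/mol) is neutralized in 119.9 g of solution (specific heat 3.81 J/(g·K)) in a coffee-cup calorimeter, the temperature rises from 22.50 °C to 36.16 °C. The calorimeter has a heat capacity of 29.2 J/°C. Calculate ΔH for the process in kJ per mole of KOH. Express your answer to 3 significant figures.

ΔH = -57.3 kJ/mol

|ΔT| = |36.16 − 22.50| = 13.66 °C
|q_surr| = (119.9 × 3.81 + 29.2) × 13.66 = 486.019 × 13.66 = 6639 J
n(KOH) = 6.5 / 56.11 = 0.1158 mol
Temperature rose, so q_rxn = −|q_surr| = -6.639 kJ
ΔH = q_rxn / n = -57.33 kJ/mol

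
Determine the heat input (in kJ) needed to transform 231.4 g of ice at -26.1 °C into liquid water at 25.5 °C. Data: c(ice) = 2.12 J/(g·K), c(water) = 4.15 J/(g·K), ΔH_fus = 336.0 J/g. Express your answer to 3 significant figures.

q1 (heat ice -26.1→0.0 °C): 231.4 × 2.12 × 26.1 = 12804 J
q2 (melt at 0 °C): 231.4 × 336.0 = 77750 J
q3 (heat water 0.0→25.5 °C): 231.4 × 4.15 × 25.5 = 24488 J
Total: 12804 + 77750 + 24488 = 115042 J = 115 kJ

q = 115 kJ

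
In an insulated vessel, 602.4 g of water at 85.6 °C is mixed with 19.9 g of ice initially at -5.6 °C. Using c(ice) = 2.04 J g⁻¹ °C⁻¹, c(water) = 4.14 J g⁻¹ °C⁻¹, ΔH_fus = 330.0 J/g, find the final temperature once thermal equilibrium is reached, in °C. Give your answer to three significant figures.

Heat to bring ice to 0 °C and melt it: q₁ = 19.9×2.04×5.6 + 19.9×330.0 = 6794.3 J
Heat the water can supply cooling to 0 °C: 602.4×4.14×85.6 = 213481 J > q₁, so all ice melts.
Energy balance: 602.4×4.14×(85.6 − T) = 6794.3 + 19.9×4.14×(T − 0)
2493.936(85.6 − T) = 6794.3 + 82.386 T
213481 − 6794.3 = 2576.322 T
T = 206686.7 / 2576.322 = 80.23 °C

T_f = 80.2 °C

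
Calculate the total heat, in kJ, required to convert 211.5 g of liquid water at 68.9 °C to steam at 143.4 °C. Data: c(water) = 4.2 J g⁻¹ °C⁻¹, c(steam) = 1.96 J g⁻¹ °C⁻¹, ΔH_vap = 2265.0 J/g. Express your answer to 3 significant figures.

q1 (heat water 68.9→100.0 °C): 211.5 × 4.2 × 31.1 = 27626 J
q2 (vaporize at 100 °C): 211.5 × 2265.0 = 479048 J
q3 (heat steam 100.0→143.4 °C): 211.5 × 1.96 × 43.4 = 17991 J
Total: 27626 + 479048 + 17991 = 524665 J = 525 kJ

q = 525 kJ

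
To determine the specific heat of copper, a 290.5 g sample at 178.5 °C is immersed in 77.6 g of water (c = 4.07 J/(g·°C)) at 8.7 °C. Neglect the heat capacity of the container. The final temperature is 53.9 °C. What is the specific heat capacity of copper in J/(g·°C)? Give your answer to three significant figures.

q_gained = (77.6 × 4.07) × (53.9 − 8.7) = 14276 J
q_lost = 290.5 × c × (178.5 − 53.9) = 36196.3 c
Set equal: c = 14276 / 36196.3 = 0.394 J/(g·°C)

c = 0.394 J/(g·°C)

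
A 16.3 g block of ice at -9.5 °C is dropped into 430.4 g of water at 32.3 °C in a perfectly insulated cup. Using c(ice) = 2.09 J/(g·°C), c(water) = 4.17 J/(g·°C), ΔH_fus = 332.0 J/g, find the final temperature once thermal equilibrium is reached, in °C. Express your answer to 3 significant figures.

Heat to bring ice to 0 °C and melt it: q₁ = 16.3×2.09×9.5 + 16.3×332.0 = 5735.2 J
Heat the water can supply cooling to 0 °C: 430.4×4.17×32.3 = 57971.0 J > q₁, so all ice melts.
Energy balance: 430.4×4.17×(32.3 − T) = 5735.2 + 16.3×4.17×(T − 0)
1794.768(32.3 − T) = 5735.2 + 67.971 T
57971.0 − 5735.2 = 1862.739 T
T = 52235.8 / 1862.739 = 28.04 °C

T_f = 28.0 °C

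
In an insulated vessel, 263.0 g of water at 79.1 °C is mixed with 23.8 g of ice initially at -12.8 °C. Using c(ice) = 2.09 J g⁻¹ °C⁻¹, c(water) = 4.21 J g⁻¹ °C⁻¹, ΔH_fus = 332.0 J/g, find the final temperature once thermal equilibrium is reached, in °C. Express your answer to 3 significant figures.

T_f = 65.5 °C

Heat to bring ice to 0 °C and melt it: q₁ = 23.8×2.09×12.8 + 23.8×332.0 = 8538.3 J
Heat the water can supply cooling to 0 °C: 263.0×4.21×79.1 = 87581.9 J > q₁, so all ice melts.
Energy balance: 263.0×4.21×(79.1 − T) = 8538.3 + 23.8×4.21×(T − 0)
1107.23(79.1 − T) = 8538.3 + 100.198 T
87581.9 − 8538.3 = 1207.428 T
T = 79043.6 / 1207.428 = 65.46 °C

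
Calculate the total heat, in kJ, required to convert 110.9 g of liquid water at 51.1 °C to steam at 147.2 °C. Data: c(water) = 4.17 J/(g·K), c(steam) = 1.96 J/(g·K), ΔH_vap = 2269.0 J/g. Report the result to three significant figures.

q = 285 kJ

q1 (heat water 51.1→100.0 °C): 110.9 × 4.17 × 48.9 = 22614 J
q2 (vaporize at 100 °C): 110.9 × 2269.0 = 251632 J
q3 (heat steam 100.0→147.2 °C): 110.9 × 1.96 × 47.2 = 10260 J
Total: 22614 + 251632 + 10260 = 284506 J = 285 kJ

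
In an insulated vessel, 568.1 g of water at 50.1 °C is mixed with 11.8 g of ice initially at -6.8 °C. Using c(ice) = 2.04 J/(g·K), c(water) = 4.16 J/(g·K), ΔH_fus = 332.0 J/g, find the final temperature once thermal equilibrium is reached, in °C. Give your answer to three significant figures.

Heat to bring ice to 0 °C and melt it: q₁ = 11.8×2.04×6.8 + 11.8×332.0 = 4081.3 J
Heat the water can supply cooling to 0 °C: 568.1×4.16×50.1 = 118401 J > q₁, so all ice melts.
Energy balance: 568.1×4.16×(50.1 − T) = 4081.3 + 11.8×4.16×(T − 0)
2363.296(50.1 − T) = 4081.3 + 49.088 T
118401 − 4081.3 = 2412.384 T
T = 114319.7 / 2412.384 = 47.39 °C

T_f = 47.4 °C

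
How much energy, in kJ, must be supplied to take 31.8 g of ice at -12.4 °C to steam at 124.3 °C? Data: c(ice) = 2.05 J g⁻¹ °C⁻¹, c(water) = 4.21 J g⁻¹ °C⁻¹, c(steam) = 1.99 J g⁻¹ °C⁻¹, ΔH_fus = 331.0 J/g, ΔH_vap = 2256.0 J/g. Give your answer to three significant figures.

q1 (heat ice -12.4→0.0 °C): 31.8 × 2.05 × 12.4 = 808 J
q2 (melt at 0 °C): 31.8 × 331.0 = 10526 J
q3 (heat water 0.0→100.0 °C): 31.8 × 4.21 × 100.0 = 13388 J
q4 (vaporize at 100 °C): 31.8 × 2256.0 = 71741 J
q5 (heat steam 100.0→124.3 °C): 31.8 × 1.99 × 24.3 = 1538 J
Total: 808 + 10526 + 13388 + 71741 + 1538 = 98001 J = 98.0 kJ

q = 98.0 kJ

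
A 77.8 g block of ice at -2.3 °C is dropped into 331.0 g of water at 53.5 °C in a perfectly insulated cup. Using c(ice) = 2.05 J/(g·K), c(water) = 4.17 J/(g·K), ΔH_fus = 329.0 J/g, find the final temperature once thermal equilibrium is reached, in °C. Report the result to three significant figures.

T_f = 28.1 °C

Heat to bring ice to 0 °C and melt it: q₁ = 77.8×2.05×2.3 + 77.8×329.0 = 25963 J
Heat the water can supply cooling to 0 °C: 331.0×4.17×53.5 = 73844.4 J > q₁, so all ice melts.
Energy balance: 331.0×4.17×(53.5 − T) = 25963 + 77.8×4.17×(T − 0)
1380.27(53.5 − T) = 25963 + 324.426 T
73844.4 − 25963 = 1704.696 T
T = 47881.4 / 1704.696 = 28.09 °C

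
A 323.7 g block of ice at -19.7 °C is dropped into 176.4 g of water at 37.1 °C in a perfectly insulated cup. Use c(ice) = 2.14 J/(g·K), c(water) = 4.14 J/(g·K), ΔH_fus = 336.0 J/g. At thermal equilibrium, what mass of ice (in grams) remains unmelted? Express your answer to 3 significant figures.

m_ice remaining = 284 g

Heat to warm all ice to 0 °C: 323.7×2.14×19.7 = 13647 J
Heat released by water cooling to 0 °C: 176.4×4.14×37.1 = 27094 J
27094 J < 13647 + 323.7×336.0 = 122410.2 J, so not all ice melts; final T = 0 °C.
Heat left for melting: 27094 − 13647 = 13447 J
Mass melted = 13447 / 336.0 = 40.02 g
Ice remaining = 323.7 − 40.02 = 283.68 g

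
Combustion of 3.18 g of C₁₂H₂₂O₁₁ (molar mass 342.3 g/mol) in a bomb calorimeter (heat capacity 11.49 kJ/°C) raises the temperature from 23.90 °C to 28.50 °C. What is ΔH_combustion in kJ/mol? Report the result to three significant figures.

ΔT = 28.50 − 23.90 = 4.60 °C
q_cal = C_cal × ΔT = 11.49 × 4.60 = 52.854 kJ
n = 3.18 / 342.3 = 0.009290 mol
q_rxn = −q_cal = -52.854 kJ
ΔH = -52.854 / 0.009290 = -5689 kJ/mol

ΔH = -5690 kJ/mol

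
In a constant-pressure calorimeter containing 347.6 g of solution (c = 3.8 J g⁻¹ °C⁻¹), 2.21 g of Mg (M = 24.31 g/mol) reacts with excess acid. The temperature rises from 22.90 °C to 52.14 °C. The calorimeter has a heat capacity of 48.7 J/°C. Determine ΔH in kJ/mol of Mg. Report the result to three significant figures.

ΔH = -441 kJ/mol

|ΔT| = |52.14 − 22.90| = 29.24 °C
|q_surr| = (347.6 × 3.8 + 48.7) × 29.24 = 1369.58 × 29.24 = 40050 J
n(Mg) = 2.21 / 24.31 = 0.09091 mol
Temperature rose, so q_rxn = −|q_surr| = -40.05 kJ
ΔH = q_rxn / n = -440.5 kJ/mol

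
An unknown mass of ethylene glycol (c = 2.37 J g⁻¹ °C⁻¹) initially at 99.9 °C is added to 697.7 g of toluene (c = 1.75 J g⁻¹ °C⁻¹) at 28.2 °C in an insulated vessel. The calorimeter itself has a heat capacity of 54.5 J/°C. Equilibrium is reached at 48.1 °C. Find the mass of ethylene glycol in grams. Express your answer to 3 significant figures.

q_gained = (697.7 × 1.75 + 54.5) × (48.1 − 28.2) = 25380 J
q_lost = m × 2.37 × (99.9 − 48.1) = 122.766 m
m = 25380 / 122.766 = 207 g

m = 207 g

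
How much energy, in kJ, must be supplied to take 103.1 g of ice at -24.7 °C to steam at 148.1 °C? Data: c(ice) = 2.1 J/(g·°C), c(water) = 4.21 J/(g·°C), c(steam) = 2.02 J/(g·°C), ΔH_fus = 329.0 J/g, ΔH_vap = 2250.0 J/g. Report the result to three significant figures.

q = 325 kJ

q1 (heat ice -24.7→0.0 °C): 103.1 × 2.1 × 24.7 = 5348 J
q2 (melt at 0 °C): 103.1 × 329.0 = 33920 J
q3 (heat water 0.0→100.0 °C): 103.1 × 4.21 × 100.0 = 43405 J
q4 (vaporize at 100 °C): 103.1 × 2250.0 = 231975 J
q5 (heat steam 100.0→148.1 °C): 103.1 × 2.02 × 48.1 = 10017 J
Total: 5348 + 33920 + 43405 + 231975 + 10017 = 324665 J = 325 kJ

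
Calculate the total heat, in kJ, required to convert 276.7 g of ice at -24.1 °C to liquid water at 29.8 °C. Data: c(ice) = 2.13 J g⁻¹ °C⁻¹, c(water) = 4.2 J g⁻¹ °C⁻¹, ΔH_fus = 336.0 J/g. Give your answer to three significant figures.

q = 142 kJ

q1 (heat ice -24.1→0.0 °C): 276.7 × 2.13 × 24.1 = 14204 J
q2 (melt at 0 °C): 276.7 × 336.0 = 92971 J
q3 (heat water 0.0→29.8 °C): 276.7 × 4.2 × 29.8 = 34632 J
Total: 14204 + 92971 + 34632 = 141807 J = 142 kJ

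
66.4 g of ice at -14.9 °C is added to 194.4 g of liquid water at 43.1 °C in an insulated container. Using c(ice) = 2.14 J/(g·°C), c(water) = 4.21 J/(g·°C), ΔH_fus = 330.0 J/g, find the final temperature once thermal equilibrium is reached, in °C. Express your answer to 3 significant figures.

Heat to bring ice to 0 °C and melt it: q₁ = 66.4×2.14×14.9 + 66.4×330.0 = 24029 J
Heat the water can supply cooling to 0 °C: 194.4×4.21×43.1 = 35274.1 J > q₁, so all ice melts.
Energy balance: 194.4×4.21×(43.1 − T) = 24029 + 66.4×4.21×(T − 0)
818.424(43.1 − T) = 24029 + 279.544 T
35274.1 − 24029 = 1097.968 T
T = 11245.1 / 1097.968 = 10.24 °C

T_f = 10.2 °C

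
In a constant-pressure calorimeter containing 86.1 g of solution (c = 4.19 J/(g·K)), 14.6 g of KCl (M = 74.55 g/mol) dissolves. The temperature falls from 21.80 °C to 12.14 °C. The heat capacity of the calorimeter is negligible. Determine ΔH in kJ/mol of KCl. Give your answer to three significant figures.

|ΔT| = |12.14 − 21.80| = 9.66 °C
|q_surr| = (86.1 × 4.19) × 9.66 = 360.759 × 9.66 = 3485 J
n(KCl) = 14.6 / 74.55 = 0.1958 mol
Temperature fell, so q_rxn = +|q_surr| = 3.485 kJ
ΔH = q_rxn / n = 17.80 kJ/mol

ΔH = 17.8 kJ/mol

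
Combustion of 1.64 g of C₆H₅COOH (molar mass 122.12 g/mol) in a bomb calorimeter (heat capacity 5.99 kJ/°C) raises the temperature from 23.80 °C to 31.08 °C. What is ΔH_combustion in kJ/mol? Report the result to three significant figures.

ΔH = -3250 kJ/mol

ΔT = 31.08 − 23.80 = 7.28 °C
q_cal = C_cal × ΔT = 5.99 × 7.28 = 43.6072 kJ
n = 1.64 / 122.12 = 0.01343 mol
q_rxn = −q_cal = -43.6072 kJ
ΔH = -43.6072 / 0.01343 = -3247 kJ/mol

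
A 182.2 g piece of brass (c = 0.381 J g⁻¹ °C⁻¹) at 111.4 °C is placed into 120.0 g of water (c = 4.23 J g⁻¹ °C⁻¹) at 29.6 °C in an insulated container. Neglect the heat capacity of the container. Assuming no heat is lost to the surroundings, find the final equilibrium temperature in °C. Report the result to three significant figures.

Heat lost by brass = heat gained by water.
(182.2)(0.381)(111.4 − T) = (120.0)(4.23)(T − 29.6)
69.4182 (111.4 − T) = 507.6 (T − 29.6)
7733.2 − 69.4182 T = 507.6 T − 15025
22758.2 = 577.0182 T
T = 39.44 °C

T_f = 39.4 °C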